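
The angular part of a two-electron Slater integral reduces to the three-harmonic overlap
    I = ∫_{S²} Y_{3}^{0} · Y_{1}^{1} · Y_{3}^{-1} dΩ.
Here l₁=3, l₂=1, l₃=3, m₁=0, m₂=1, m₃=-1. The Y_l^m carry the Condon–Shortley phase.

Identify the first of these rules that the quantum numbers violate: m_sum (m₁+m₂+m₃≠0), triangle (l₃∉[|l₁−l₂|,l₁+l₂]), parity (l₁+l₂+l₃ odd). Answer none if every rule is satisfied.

parity

m₁+m₂+m₃ = 0 + 1 − 1 = 0  ✓
triangle: |3−1|=2 ≤ l₃=3 ≤ 3+1=4  ✓
parity: l₁+l₂+l₃ = 7 is odd  ✗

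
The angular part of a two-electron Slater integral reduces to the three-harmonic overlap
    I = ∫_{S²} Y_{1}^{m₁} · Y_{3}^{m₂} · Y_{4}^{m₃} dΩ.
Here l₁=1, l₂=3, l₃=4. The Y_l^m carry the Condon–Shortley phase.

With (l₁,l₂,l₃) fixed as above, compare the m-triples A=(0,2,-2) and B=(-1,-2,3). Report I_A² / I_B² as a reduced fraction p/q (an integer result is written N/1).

Shared (l₁,l₂,l₃)=(1,3,4): N and (l;000)² cancel in I_A²/I_B².
A: Δ = 0!·2!·6!/9! = 1/252; Racah Σ t=0..0: t=0:+1/120 = 1/120; ⇒ 3j(1 3 4; 0 2 -2)² = 1/21, sgn +1
B: Δ = 0!·2!·6!/9! = 1/252; Racah Σ t=0..0: t=0:+1/240 = 1/240; ⇒ 3j(1 3 4; -1 -2 3)² = 1/12, sgn -1
I_A²/I_B² = (1/21)/(1/12) = 4/7

4/7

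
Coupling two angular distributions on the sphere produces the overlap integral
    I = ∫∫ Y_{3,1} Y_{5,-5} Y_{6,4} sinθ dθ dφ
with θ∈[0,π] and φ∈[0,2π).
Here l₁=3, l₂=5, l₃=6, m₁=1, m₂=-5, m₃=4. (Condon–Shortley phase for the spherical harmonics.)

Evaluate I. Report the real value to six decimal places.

Rules hold: Σm=0, L=14 even, 2≤6≤8.
N = 7·11·13 = 1001
Δ = 2!·4!·8!/15! = 1/675675
Racah Σ t=0..2: t=0:+1/8640 t=1:−1/2304 t=2:+1/8640 = -7/34560
⇒ 3j(3 5 6; 0 0 0)² = 7/429, sgn -1
Racah Σ t=0..0: t=0:+1/322560 = 1/322560
⇒ 3j(3 5 6; 1 -5 4)² = 18/1001, sgn +1
4πI² = N·(3j₀)²·(3jₘ)² = 42/143
I = -1·√(0.293706/4π) = -0.15288036

-0.152880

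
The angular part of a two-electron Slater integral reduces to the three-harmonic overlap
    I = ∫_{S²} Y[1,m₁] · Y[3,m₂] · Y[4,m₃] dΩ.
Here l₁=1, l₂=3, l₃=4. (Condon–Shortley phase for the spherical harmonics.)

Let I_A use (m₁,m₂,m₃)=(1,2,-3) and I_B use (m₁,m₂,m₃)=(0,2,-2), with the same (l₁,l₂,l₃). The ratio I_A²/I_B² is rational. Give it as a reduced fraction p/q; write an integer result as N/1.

7/4

Shared (l₁,l₂,l₃)=(1,3,4): N and (l;000)² cancel in I_A²/I_B².
A: Δ = 0!·2!·6!/9! = 1/252; Racah Σ t=0..0: t=0:+1/240 = 1/240; ⇒ 3j(1 3 4; 1 2 -3)² = 1/12, sgn -1
B: Δ = 0!·2!·6!/9! = 1/252; Racah Σ t=0..0: t=0:+1/120 = 1/120; ⇒ 3j(1 3 4; 0 2 -2)² = 1/21, sgn +1
I_A²/I_B² = (1/12)/(1/21) = 7/4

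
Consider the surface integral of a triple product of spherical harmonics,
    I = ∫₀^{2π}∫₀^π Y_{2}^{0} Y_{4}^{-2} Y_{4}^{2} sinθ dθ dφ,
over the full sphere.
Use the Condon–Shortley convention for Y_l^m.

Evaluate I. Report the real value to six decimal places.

Checks pass: Σm=0; 10 even; l₃=4∈[2,6].
(2·2+1)(2·4+1)(2·4+1) = 405
Δ: 2! 2! 6! / 11! → 1/13860
sum: t=0:+1/192 t=1:−1/36 t=2:+1/192 = -5/288
3j²(2 4 4; 0 0 0) = Δ·Π!·Σ² = 20/693  (sign -1)
sum: t=0:+1/192 t=1:−1/120 t=2:+1/2880 = -1/360
3j²(2 4 4; 0 -2 2) = Δ·Π!·Σ² = 16/3465  (sign -1)
combine: 4πI² = 405·20/693·16/3465 = 320/5929
take √, sign +1: I = 0.06553591

0.065536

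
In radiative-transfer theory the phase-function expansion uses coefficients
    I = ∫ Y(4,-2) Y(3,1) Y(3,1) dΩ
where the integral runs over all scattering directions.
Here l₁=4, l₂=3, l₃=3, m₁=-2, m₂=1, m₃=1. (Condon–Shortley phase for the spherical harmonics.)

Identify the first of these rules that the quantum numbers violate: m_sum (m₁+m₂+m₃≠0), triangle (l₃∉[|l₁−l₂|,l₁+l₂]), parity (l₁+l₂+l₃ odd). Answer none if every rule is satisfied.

azimuthal sum: -2 + 1 + 1 = 0  ✓
1 ≤ 3 ≤ 7 (triangle on l)  ✓
L = 4 + 3 + 3 = 10 (even)  ✓

none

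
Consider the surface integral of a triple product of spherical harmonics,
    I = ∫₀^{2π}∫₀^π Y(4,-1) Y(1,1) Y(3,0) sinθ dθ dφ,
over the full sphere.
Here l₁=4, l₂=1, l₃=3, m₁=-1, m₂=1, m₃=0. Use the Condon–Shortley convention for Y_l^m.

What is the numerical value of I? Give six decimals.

m-sum 0 ✓  L=8 even ✓  3≤3≤5 ✓
Π(2lᵢ+1) = 9×3×7 = 189
triangle coeff Δ(4,1,3) = 1/252
Σ_t [1,1]: t=1:−1/36 = -1/36
(3j)²=4/63 [(4 1 3; 0 0 0)], sign=+1
Σ_t [2,2]: t=2:+1/72 = 1/72
(3j)²=5/126 [(4 1 3; -1 1 0)], sign=-1
⇒ 4πI² = 10/21
I = (-1)√(10/21/(4π)) = -0.19466390

-0.194664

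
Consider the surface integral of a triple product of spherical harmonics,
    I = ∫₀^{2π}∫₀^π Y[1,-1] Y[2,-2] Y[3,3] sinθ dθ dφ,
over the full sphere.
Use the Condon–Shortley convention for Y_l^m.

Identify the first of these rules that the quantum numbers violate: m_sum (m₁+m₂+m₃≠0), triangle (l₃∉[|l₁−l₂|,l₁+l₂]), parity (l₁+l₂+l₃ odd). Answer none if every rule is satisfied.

azimuthal sum: -1 − 2 + 3 = 0  ✓
1 ≤ 3 ≤ 3 (triangle on l)  ✓
L = 1 + 2 + 3 = 6 (even)  ✓

none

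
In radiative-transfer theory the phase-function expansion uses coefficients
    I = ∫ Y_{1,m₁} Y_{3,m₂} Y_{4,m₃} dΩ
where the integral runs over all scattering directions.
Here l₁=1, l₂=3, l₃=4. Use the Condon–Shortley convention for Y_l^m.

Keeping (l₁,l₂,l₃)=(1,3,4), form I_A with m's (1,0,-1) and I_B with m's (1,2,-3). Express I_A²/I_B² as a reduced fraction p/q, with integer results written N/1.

l's match ⇒ only the (l;m) 3-j factors differ between A and B.
A: triangle coeff Δ(1,3,4) = 1/252; Σ_t [0,0]: t=0:+1/72 = 1/72; (3j)²=5/126 [(1 3 4; 1 0 -1)], sign=-1
B: triangle coeff Δ(1,3,4) = 1/252; Σ_t [0,0]: t=0:+1/240 = 1/240; (3j)²=1/12 [(1 3 4; 1 2 -3)], sign=-1
I_A²/I_B² = (5/126)/(1/12) = 10/21

10/21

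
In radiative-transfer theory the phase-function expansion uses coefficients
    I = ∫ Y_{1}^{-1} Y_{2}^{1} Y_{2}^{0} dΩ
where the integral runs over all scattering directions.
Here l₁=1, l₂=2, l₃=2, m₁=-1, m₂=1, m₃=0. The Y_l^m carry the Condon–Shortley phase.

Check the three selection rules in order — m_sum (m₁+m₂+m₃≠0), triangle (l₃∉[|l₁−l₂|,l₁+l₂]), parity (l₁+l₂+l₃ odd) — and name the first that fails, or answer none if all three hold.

parity

m₁+m₂+m₃ = -1 + 1 + 0 = 0  ✓
triangle: |1−2|=1 ≤ l₃=2 ≤ 1+2=3  ✓
parity: l₁+l₂+l₃ = 5 is odd  ✗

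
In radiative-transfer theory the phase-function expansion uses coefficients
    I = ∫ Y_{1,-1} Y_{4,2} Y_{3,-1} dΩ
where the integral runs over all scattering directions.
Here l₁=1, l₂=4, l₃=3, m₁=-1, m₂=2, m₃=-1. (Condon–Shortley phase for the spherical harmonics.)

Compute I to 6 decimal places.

m-sum 0 ✓  L=8 even ✓  3≤3≤5 ✓
Π(2lᵢ+1) = 3×9×7 = 189
triangle coeff Δ(1,4,3) = 1/252
Σ_t [1,1]: t=1:−1/36 = -1/36
(3j)²=4/63 [(1 4 3; 0 0 0)], sign=+1
Σ_t [2,2]: t=2:+1/96 = 1/96
(3j)²=5/84 [(1 4 3; -1 2 -1)], sign=+1
⇒ 4πI² = 5/7
I = (+1)√(5/7/(4π)) = 0.23841361

0.238414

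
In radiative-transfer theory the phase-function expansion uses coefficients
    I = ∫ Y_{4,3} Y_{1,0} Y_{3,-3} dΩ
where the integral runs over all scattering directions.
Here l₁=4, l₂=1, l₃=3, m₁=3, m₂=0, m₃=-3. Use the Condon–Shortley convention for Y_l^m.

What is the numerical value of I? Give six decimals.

-0.162868

Rules hold: Σm=0, L=8 even, 3≤3≤5.
N = 9·3·7 = 189
Δ = 2!·6!·0!/9! = 1/252
Racah Σ t=1..1: t=1:−1/36 = -1/36
⇒ 3j(4 1 3; 0 0 0)² = 4/63, sgn +1
Racah Σ t=1..1: t=1:−1/720 = -1/720
⇒ 3j(4 1 3; 3 0 -3)² = 1/36, sgn -1
4πI² = N·(3j₀)²·(3jₘ)² = 1/3
I = -1·√(0.333333/4π) = -0.16286750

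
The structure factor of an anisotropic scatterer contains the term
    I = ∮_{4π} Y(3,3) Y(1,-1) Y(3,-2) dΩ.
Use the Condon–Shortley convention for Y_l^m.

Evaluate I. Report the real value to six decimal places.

L=7 odd ⇒ parity kills the (l;000) factor ⇒ I = 0

0.000000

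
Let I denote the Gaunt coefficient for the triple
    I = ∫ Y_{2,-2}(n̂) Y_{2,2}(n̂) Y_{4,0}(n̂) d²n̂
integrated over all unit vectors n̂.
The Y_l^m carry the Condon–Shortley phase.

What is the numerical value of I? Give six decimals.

0.040299

Rules hold: Σm=0, L=8 even, 0≤4≤4.
N = 5·5·9 = 225
Δ = 0!·4!·4!/9! = 1/630
Racah Σ t=0..0: t=0:+1/16 = 1/16
⇒ 3j(2 2 4; 0 0 0)² = 2/35, sgn +1
Racah Σ t=0..0: t=0:+1/576 = 1/576
⇒ 3j(2 2 4; -2 2 0)² = 1/630, sgn +1
4πI² = N·(3j₀)²·(3jₘ)² = 1/49
I = +1·√(0.0204082/4π) = 0.04029926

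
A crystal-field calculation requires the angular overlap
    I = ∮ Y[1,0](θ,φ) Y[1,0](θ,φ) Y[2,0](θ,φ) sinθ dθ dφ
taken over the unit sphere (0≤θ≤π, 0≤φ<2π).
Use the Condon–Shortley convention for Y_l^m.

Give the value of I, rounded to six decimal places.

0.252313

Rules hold: Σm=0, L=4 even, 0≤2≤2.
N = 3·3·5 = 45
Δ = 0!·2!·2!/5! = 1/30
Racah Σ t=0..0: t=0:+1/1 = 1/1
⇒ 3j(1 1 2; 0 0 0)² = 2/15, sgn +1
(m-triple is (0,0,0) — same symbol as above.)
4πI² = N·(3j₀)²·(3jₘ)² = 4/5
I = +1·√(0.8/4π) = 0.25231325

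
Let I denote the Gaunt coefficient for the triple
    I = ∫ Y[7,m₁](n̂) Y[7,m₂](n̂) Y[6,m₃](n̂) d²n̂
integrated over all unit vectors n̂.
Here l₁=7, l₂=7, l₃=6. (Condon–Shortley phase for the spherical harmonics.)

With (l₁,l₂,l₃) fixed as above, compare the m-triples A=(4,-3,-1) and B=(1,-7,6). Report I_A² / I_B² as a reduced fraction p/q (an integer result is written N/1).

21/286

Shared (l₁,l₂,l₃)=(7,7,6): N and (l;000)² cancel in I_A²/I_B².
A: Δ = 8!·6!·6!/21! = 1/2444321880; Racah Σ t=0..3: t=0:+1/69672960 t=1:−1/8709120 t=2:+1/8294400 t=3:−1/62208000 = 1/248832000; ⇒ 3j(7 7 6; 4 -3 -1)² = 7/83980, sgn -1
B: Δ = 8!·6!·6!/21! = 1/2444321880; Racah Σ t=0..0: t=0:+1/20901888000 = 1/20901888000; ⇒ 3j(7 7 6; 1 -7 6)² = 11/9690, sgn +1
I_A²/I_B² = (7/83980)/(11/9690) = 21/286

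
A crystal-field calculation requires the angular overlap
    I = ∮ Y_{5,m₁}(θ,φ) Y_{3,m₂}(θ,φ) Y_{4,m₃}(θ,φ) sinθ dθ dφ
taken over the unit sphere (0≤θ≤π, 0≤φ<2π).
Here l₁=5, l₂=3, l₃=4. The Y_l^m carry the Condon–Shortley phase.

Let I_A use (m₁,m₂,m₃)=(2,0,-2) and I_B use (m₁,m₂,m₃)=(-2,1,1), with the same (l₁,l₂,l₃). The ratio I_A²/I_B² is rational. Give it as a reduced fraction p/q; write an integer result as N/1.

3/128

Shared (l₁,l₂,l₃)=(5,3,4): N and (l;000)² cancel in I_A²/I_B².
A: Δ = 4!·6!·2!/13! = 1/180180; Racah Σ t=1..3: t=1:−1/576 t=2:+1/480 t=3:−1/8640 = 1/4320; ⇒ 3j(5 3 4; 2 0 -2)² = 1/2145, sgn +1
B: Δ = 4!·6!·2!/13! = 1/180180; Racah Σ t=2..4: t=2:+1/960 t=3:−1/288 t=4:+1/1728 = -1/540; ⇒ 3j(5 3 4; -2 1 1)² = 128/6435, sgn +1
I_A²/I_B² = (1/2145)/(128/6435) = 3/128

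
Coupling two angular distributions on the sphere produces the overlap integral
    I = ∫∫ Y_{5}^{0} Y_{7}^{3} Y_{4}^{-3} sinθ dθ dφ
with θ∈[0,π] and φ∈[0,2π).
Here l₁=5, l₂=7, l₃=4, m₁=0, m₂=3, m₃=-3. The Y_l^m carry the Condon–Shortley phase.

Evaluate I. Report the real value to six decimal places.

0.133348

m-sum 0 ✓  L=16 even ✓  2≤4≤12 ✓
Π(2lᵢ+1) = 11×15×9 = 1485
triangle coeff Δ(5,7,4) = 1/6126120
Σ_t [3,5]: t=3:−1/69120 t=4:+1/20736 t=5:−1/69120 = 1/51840
(3j)²=280/21879 [(5 7 4; 0 0 0)], sign=+1
Σ_t [4,5]: t=4:+1/414720 t=5:−1/172800 = -7/2073600
(3j)²=343/29172 [(5 7 4; 0 3 -3)], sign=+1
⇒ 4πI² = 120050/537251
I = (+1)√(120050/537251/(4π)) = 0.13334832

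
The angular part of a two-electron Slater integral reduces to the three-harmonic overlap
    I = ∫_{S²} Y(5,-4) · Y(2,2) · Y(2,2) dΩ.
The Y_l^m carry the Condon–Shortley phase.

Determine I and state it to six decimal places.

|5−2|≤2≤5+2 violated ⇒ I = 0

0.000000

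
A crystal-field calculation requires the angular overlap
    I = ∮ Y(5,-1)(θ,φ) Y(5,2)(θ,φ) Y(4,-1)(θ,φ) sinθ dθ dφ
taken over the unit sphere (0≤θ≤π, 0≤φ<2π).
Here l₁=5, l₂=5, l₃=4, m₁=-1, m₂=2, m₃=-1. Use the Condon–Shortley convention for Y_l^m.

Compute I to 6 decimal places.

Rules hold: Σm=0, L=14 even, 0≤4≤10.
N = 11·11·9 = 1089
Δ = 6!·4!·4!/15! = 1/3153150
Racah Σ t=1..5: t=1:−1/69120 t=2:+1/1728 t=3:−1/576 t=4:+1/1728 t=5:−1/69120 = -7/11520
⇒ 3j(5 5 4; 0 0 0)² = 2/143, sgn -1
Racah Σ t=3..6: t=3:−1/5184 t=4:+1/1152 t=5:−1/2880 t=6:+1/103680 = 7/20736
⇒ 3j(5 5 4; -1 2 -1)² = 35/2574, sgn -1
4πI² = N·(3j₀)²·(3jₘ)² = 35/169
I = +1·√(0.207101/4π) = 0.12837656

0.128377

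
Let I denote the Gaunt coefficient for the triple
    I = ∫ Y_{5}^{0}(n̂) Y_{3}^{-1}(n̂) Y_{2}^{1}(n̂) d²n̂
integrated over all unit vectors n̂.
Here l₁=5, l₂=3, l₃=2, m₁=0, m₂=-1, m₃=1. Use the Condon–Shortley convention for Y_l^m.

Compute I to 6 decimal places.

Checks pass: Σm=0; 10 even; l₃=2∈[2,8].
(2·5+1)(2·3+1)(2·2+1) = 385
Δ: 6! 4! 0! / 11! → 1/2310
sum: t=3:−1/144 = -1/144
3j²(5 3 2; 0 0 0) = Δ·Π!·Σ² = 10/231  (sign -1)
sum: t=2:+1/288 = 1/288
3j²(5 3 2; 0 -1 1) = Δ·Π!·Σ² = 5/231  (sign -1)
combine: 4πI² = 385·10/231·5/231 = 250/693
take √, sign +1: I = 0.16943318

0.169433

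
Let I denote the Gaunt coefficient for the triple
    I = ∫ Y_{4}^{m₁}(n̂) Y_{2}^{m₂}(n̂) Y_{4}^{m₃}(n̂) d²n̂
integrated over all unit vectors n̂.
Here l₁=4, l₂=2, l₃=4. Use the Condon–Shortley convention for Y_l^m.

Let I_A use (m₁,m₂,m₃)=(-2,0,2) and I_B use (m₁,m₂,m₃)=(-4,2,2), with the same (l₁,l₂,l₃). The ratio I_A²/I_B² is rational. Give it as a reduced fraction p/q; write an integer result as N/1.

Shared (l₁,l₂,l₃)=(4,2,4): N and (l;000)² cancel in I_A²/I_B².
A: Δ = 2!·6!·2!/11! = 1/13860; Racah Σ t=0..2: t=0:+1/2880 t=1:−1/120 t=2:+1/192 = -1/360; ⇒ 3j(4 2 4; -2 0 2)² = 16/3465, sgn -1
B: Δ = 2!·6!·2!/11! = 1/13860; Racah Σ t=2..2: t=2:+1/2880 = 1/2880; ⇒ 3j(4 2 4; -4 2 2)² = 2/165, sgn +1
I_A²/I_B² = (16/3465)/(2/165) = 8/21

8/21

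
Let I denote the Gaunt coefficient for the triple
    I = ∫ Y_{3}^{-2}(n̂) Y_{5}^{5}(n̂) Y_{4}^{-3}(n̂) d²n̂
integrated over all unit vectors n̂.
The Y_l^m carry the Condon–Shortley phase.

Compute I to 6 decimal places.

-0.212007

Checks pass: Σm=0; 12 even; l₃=4∈[2,8].
(2·3+1)(2·5+1)(2·4+1) = 693
Δ: 4! 2! 6! / 13! → 1/180180
sum: t=1:−1/576 t=2:+1/144 t=3:−1/576 = 1/288
3j²(3 5 4; 0 0 0) = Δ·Π!·Σ² = 20/1001  (sign +1)
sum: t=4:+1/17280 = 1/17280
3j²(3 5 4; -2 5 -3) = Δ·Π!·Σ² = 35/858  (sign -1)
combine: 4πI² = 693·20/1001·35/858 = 1050/1859
take √, sign -1: I = -0.21200691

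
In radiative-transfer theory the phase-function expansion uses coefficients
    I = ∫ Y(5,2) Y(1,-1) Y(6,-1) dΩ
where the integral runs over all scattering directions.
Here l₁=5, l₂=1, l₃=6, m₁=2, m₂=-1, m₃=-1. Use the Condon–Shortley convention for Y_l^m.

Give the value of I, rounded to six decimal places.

-0.129207

Rules hold: Σm=0, L=12 even, 4≤6≤6.
N = 11·3·13 = 429
Δ = 0!·10!·2!/13! = 1/858
Racah Σ t=0..0: t=0:+1/14400 = 1/14400
⇒ 3j(5 1 6; 0 0 0)² = 6/143, sgn +1
Racah Σ t=0..0: t=0:+1/60480 = 1/60480
⇒ 3j(5 1 6; 2 -1 -1)² = 5/429, sgn -1
4πI² = N·(3j₀)²·(3jₘ)² = 30/143
I = -1·√(0.20979/4π) = -0.12920749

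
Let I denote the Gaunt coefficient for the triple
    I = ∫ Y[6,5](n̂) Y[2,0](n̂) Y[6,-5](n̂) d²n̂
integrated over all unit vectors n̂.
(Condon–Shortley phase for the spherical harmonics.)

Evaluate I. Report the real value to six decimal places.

0.126157

Checks pass: Σm=0; 14 even; l₃=6∈[4,8].
(2·6+1)(2·2+1)(2·6+1) = 845
Δ: 2! 10! 2! / 15! → 1/90090
sum: t=0:+1/69120 t=1:−1/14400 t=2:+1/69120 = -7/172800
3j²(6 2 6; 0 0 0) = Δ·Π!·Σ² = 14/715  (sign -1)
sum: t=0:+1/1451520 t=1:−1/3628800 = 1/2419200
3j²(6 2 6; 5 0 -5) = Δ·Π!·Σ² = 11/910  (sign -1)
combine: 4πI² = 845·14/715·11/910 = 1/5
take √, sign +1: I = 0.12615663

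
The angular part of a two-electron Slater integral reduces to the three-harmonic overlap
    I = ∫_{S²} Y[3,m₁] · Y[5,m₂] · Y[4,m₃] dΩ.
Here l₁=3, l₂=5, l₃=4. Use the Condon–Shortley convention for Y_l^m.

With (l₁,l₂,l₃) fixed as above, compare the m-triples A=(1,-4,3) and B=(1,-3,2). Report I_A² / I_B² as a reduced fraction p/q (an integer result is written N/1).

Same 3,5,4: normalisation and zero-m 3j drop out of the ratio.
A: Δ: 4! 2! 6! / 13! → 1/180180; sum: t=0:+1/5760 t=1:−1/4320 = -1/17280; 3j²(3 5 4; 1 -4 3) = Δ·Π!·Σ² = 7/4290  (sign +1)
B: Δ: 4! 2! 6! / 13! → 1/180180; sum: t=0:+1/2304 t=1:−1/720 t=2:+1/5760 = -1/1280; 3j²(3 5 4; 1 -3 2) = Δ·Π!·Σ² = 27/1430  (sign -1)
I_A²/I_B² = (7/4290)/(27/1430) = 7/81

7/81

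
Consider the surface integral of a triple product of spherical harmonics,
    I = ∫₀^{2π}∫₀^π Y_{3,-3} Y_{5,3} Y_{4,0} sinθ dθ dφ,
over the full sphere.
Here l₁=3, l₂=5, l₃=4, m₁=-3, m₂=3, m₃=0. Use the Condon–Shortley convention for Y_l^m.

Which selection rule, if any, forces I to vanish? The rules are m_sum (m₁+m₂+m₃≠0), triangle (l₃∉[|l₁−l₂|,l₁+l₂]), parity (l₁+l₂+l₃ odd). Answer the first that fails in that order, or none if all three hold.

none

m₁+m₂+m₃ = -3 + 3 + 0 = 0  ✓
triangle: |3−5|=2 ≤ l₃=4 ≤ 3+5=8  ✓
parity: l₁+l₂+l₃ = 12 is even  ✓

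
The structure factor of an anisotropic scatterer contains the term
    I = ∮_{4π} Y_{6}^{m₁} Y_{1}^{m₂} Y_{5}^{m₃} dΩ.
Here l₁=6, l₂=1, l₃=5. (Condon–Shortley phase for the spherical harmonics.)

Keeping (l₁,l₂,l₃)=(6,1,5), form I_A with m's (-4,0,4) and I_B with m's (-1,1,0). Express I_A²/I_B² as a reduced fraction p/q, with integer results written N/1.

20/21

l's match ⇒ only the (l;m) 3-j factors differ between A and B.
A: triangle coeff Δ(6,1,5) = 1/858; Σ_t [1,1]: t=1:−1/362880 = -1/362880; (3j)²=10/429 [(6 1 5; -4 0 4)], sign=+1
B: triangle coeff Δ(6,1,5) = 1/858; Σ_t [2,2]: t=2:+1/28800 = 1/28800; (3j)²=7/286 [(6 1 5; -1 1 0)], sign=-1
I_A²/I_B² = (10/429)/(7/286) = 20/21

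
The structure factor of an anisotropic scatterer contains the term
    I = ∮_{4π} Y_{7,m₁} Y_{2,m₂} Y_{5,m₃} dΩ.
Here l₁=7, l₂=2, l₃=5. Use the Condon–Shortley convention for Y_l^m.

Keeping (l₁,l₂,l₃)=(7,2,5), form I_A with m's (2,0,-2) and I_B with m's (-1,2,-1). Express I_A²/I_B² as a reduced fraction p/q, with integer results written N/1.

Shared (l₁,l₂,l₃)=(7,2,5): N and (l;000)² cancel in I_A²/I_B².
A: Δ = 4!·10!·0!/15! = 1/15015; Racah Σ t=2..2: t=2:+1/120960 = 1/120960; ⇒ 3j(7 2 5; 2 0 -2)² = 24/1001, sgn -1
B: Δ = 4!·10!·0!/15! = 1/15015; Racah Σ t=4..4: t=4:+1/414720 = 1/414720; ⇒ 3j(7 2 5; -1 2 -1)² = 2/429, sgn +1
I_A²/I_B² = (24/1001)/(2/429) = 36/7

36/7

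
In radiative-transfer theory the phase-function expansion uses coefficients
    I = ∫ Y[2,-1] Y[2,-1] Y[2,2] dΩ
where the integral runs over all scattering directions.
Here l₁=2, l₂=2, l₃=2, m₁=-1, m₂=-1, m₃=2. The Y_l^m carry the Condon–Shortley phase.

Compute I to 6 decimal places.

Rules hold: Σm=0, L=6 even, 0≤2≤4.
N = 5·5·5 = 125
Δ = 2!·2!·2!/7! = 1/630
Racah Σ t=0..2: t=0:+1/8 t=1:−1/1 t=2:+1/8 = -3/4
⇒ 3j(2 2 2; 0 0 0)² = 2/35, sgn -1
Racah Σ t=1..1: t=1:−1/4 = -1/4
⇒ 3j(2 2 2; -1 -1 2)² = 3/35, sgn -1
4πI² = N·(3j₀)²·(3jₘ)² = 30/49
I = +1·√(0.612245/4π) = 0.22072812

0.220728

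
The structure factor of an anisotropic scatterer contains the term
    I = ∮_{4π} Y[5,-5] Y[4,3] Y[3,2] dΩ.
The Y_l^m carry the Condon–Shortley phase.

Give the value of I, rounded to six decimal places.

-0.212007

Checks pass: Σm=0; 12 even; l₃=3∈[1,9].
(2·5+1)(2·4+1)(2·3+1) = 693
Δ: 6! 4! 2! / 13! → 1/180180
sum: t=2:+1/576 t=3:−1/144 t=4:+1/576 = -1/288
3j²(5 4 3; 0 0 0) = Δ·Π!·Σ² = 20/1001  (sign +1)
sum: t=6:+1/17280 = 1/17280
3j²(5 4 3; -5 3 2) = Δ·Π!·Σ² = 35/858  (sign -1)
combine: 4πI² = 693·20/1001·35/858 = 1050/1859
take √, sign -1: I = -0.21200691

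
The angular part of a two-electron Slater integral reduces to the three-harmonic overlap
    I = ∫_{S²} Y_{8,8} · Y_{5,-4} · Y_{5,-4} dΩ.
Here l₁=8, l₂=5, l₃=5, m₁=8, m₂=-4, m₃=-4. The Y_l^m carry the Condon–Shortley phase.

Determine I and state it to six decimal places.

0.219969

Checks pass: Σm=0; 18 even; l₃=5∈[3,13].
(2·8+1)(2·5+1)(2·5+1) = 2057
Δ: 8! 8! 2! / 19! → 1/37413090
sum: t=3:−1/1036800 t=4:+1/331776 t=5:−1/1036800 = 1/921600
3j²(8 5 5; 0 0 0) = Δ·Π!·Σ² = 490/46189  (sign -1)
sum: t=0:+1/1625702400 = 1/1625702400
3j²(8 5 5; 8 -4 -4) = Δ·Π!·Σ² = 9/323  (sign -1)
combine: 4πI² = 2057·490/46189·9/323 = 48510/79781
take √, sign +1: I = 0.21996874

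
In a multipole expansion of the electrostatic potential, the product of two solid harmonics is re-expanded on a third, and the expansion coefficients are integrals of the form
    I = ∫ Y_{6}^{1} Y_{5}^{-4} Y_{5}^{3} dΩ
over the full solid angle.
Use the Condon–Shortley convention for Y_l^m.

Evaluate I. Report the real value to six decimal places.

Checks pass: Σm=0; 16 even; l₃=5∈[1,11].
(2·6+1)(2·5+1)(2·5+1) = 1573
Δ: 6! 6! 4! / 17! → 1/28588560
sum: t=1:−1/345600 t=2:+1/13824 t=3:−1/5184 t=4:+1/13824 t=5:−1/345600 = -7/129600
3j²(6 5 5; 0 0 0) = Δ·Π!·Σ² = 80/7293  (sign +1)
sum: t=0:+1/518400 t=1:−1/138240 = -11/2073600
3j²(6 5 5; 1 -4 3) = Δ·Π!·Σ² = 77/4420  (sign -1)
combine: 4πI² = 1573·80/7293·77/4420 = 3388/11271
take √, sign -1: I = -0.15466268

-0.154663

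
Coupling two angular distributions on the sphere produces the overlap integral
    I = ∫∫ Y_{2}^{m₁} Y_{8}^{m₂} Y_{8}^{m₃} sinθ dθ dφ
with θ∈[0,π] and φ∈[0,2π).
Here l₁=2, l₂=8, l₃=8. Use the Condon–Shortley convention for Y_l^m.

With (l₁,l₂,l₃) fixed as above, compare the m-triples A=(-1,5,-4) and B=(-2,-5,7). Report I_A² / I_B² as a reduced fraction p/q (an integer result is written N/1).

Shared (l₁,l₂,l₃)=(2,8,8): N and (l;000)² cancel in I_A²/I_B².
A: Δ = 2!·2!·14!/19! = 1/348840; Racah Σ t=1..2: t=1:−1/1916006400 t=2:+1/479001600 = 1/638668800; ⇒ 3j(2 8 8; -1 5 -4)² = 117/6460, sgn +1
B: Δ = 2!·2!·14!/19! = 1/348840; Racah Σ t=2..2: t=2:+1/24908083200 = 1/24908083200; ⇒ 3j(2 8 8; -2 -5 7)² = 7/1292, sgn -1
I_A²/I_B² = (117/6460)/(7/1292) = 117/35

117/35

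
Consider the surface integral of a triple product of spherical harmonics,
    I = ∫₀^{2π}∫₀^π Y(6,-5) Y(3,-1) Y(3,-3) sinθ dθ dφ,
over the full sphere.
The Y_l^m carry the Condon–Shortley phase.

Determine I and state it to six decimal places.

-5 − 1 − 3 = -9 ≠ 0: azimuthal integral kills it; I = 0

0.000000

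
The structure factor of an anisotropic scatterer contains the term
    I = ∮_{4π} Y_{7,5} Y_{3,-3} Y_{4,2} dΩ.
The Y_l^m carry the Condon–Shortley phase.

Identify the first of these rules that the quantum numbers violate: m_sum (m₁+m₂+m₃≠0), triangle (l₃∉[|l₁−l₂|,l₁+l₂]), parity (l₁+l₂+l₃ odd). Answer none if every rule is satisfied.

m_sum

m₁+m₂+m₃ = 5 − 3 + 2 = 4  ✗
triangle: |7−3|=4 ≤ l₃=4 ≤ 7+3=10
parity: l₁+l₂+l₃ = 14 is even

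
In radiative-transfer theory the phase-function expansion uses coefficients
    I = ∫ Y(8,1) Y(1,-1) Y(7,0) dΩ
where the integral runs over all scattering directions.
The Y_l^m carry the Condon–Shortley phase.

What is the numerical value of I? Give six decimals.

-0.183585

m-sum 0 ✓  L=16 even ✓  7≤7≤9 ✓
Π(2lᵢ+1) = 17×3×15 = 765
triangle coeff Δ(8,1,7) = 1/2040
Σ_t [1,1]: t=1:−1/25401600 = -1/25401600
(3j)²=8/255 [(8 1 7; 0 0 0)], sign=+1
Σ_t [0,0]: t=0:+1/50803200 = 1/50803200
(3j)²=3/170 [(8 1 7; 1 -1 0)], sign=-1
⇒ 4πI² = 36/85
I = (-1)√(36/85/(4π)) = -0.18358486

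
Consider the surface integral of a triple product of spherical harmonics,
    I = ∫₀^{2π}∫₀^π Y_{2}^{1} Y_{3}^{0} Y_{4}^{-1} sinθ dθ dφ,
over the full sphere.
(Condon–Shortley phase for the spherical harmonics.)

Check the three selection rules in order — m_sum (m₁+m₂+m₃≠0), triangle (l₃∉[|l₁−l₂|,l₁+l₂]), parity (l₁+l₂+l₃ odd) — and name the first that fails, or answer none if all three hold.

m₁+m₂+m₃ = 1 + 0 − 1 = 0  ✓
triangle: |2−3|=1 ≤ l₃=4 ≤ 2+3=5  ✓
parity: l₁+l₂+l₃ = 9 is odd  ✗

parity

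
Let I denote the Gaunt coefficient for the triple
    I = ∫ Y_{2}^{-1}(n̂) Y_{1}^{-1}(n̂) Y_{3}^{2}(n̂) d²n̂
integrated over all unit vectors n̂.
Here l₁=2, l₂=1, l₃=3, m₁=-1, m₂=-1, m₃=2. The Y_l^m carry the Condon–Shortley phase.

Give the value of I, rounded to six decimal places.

Rules hold: Σm=0, L=6 even, 1≤3≤3.
N = 5·3·7 = 105
Δ = 0!·4!·2!/7! = 1/105
Racah Σ t=0..0: t=0:+1/4 = 1/4
⇒ 3j(2 1 3; 0 0 0)² = 3/35, sgn -1
Racah Σ t=0..0: t=0:+1/12 = 1/12
⇒ 3j(2 1 3; -1 -1 2)² = 2/21, sgn -1
4πI² = N·(3j₀)²·(3jₘ)² = 6/7
I = +1·√(0.857143/4π) = 0.26116903

0.261169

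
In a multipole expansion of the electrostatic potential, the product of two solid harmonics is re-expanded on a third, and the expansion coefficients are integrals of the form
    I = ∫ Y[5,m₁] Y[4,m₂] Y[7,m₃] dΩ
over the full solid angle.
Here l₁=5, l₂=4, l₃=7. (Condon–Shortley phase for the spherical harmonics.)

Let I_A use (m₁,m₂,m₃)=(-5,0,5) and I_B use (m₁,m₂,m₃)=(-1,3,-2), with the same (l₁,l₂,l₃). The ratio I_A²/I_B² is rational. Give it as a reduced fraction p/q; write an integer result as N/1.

675/539

Shared (l₁,l₂,l₃)=(5,4,7): N and (l;000)² cancel in I_A²/I_B².
A: Δ = 2!·8!·6!/17! = 1/6126120; Racah Σ t=2..2: t=2:+1/3870720 = 1/3870720; ⇒ 3j(5 4 7; -5 0 5)² = 135/6188, sgn +1
B: Δ = 2!·8!·6!/17! = 1/6126120; Racah Σ t=1..2: t=1:−1/518400 t=2:+1/138240 = 11/2073600; ⇒ 3j(5 4 7; -1 3 -2)² = 77/4420, sgn -1
I_A²/I_B² = (135/6188)/(77/4420) = 675/539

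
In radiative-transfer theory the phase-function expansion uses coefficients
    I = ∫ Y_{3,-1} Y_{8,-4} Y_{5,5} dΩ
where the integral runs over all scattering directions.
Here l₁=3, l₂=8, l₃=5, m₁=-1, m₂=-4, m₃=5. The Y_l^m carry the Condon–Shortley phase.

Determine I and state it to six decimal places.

Rules hold: Σm=0, L=16 even, 5≤5≤11.
N = 7·17·11 = 1309
Δ = 6!·0!·10!/17! = 1/136136
Racah Σ t=3..3: t=3:−1/518400 = -1/518400
⇒ 3j(3 8 5; 0 0 0)² = 56/2431, sgn +1
Racah Σ t=4..4: t=4:+1/174182400 = 1/174182400
⇒ 3j(3 8 5; -1 -4 5)² = 3/6188, sgn +1
4πI² = N·(3j₀)²·(3jₘ)² = 42/2873
I = +1·√(0.0146189/4π) = 0.03410766

0.034108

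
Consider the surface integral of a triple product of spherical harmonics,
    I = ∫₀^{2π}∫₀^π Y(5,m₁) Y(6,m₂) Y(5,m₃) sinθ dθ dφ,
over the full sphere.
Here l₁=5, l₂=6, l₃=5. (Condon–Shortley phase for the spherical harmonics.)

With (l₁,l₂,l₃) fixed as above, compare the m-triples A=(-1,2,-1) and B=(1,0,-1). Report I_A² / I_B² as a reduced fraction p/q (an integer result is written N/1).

35/3

Shared (l₁,l₂,l₃)=(5,6,5): N and (l;000)² cancel in I_A²/I_B².
A: Δ = 6!·4!·6!/17! = 1/28588560; Racah Σ t=2..6: t=2:+1/829440 t=3:−1/25920 t=4:+1/9216 t=5:−1/25920 t=6:+1/829440 = 7/207360; ⇒ 3j(5 6 5; -1 2 -1)² = 28/2431, sgn +1
B: Δ = 6!·4!·6!/17! = 1/28588560; Racah Σ t=0..4: t=0:+1/12441600 t=1:−1/86400 t=2:+1/9216 t=3:−1/7776 t=4:+1/55296 = -7/518400; ⇒ 3j(5 6 5; 1 0 -1)² = 12/12155, sgn -1
I_A²/I_B² = (28/2431)/(12/12155) = 35/3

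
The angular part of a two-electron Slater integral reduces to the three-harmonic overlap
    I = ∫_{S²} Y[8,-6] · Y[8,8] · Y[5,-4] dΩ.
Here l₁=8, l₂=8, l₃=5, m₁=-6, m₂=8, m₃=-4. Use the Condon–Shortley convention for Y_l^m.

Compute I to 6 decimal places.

-6 + 8 − 4 = -2 ≠ 0: azimuthal integral kills it; I = 0

0.000000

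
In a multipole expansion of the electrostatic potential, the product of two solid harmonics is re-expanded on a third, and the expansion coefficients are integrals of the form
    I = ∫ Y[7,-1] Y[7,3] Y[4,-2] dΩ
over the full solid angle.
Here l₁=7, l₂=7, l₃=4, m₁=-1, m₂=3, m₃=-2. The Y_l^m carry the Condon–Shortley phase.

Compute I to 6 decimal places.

0.058708

m-sum 0 ✓  L=18 even ✓  0≤4≤14 ✓
Π(2lᵢ+1) = 15×15×9 = 2025
triangle coeff Δ(7,7,4) = 1/58198140
Σ_t [3,7]: t=3:−1/17418240 t=4:+1/622080 t=5:−1/230400 t=6:+1/622080 t=7:−1/17418240 = -1/806400
(3j)²=2268/230945 [(7 7 4; 0 0 0)], sign=-1
Σ_t [6,8]: t=6:+1/1658880 t=7:−1/1088640 t=8:+1/7741440 = -13/69672960
(3j)²=325/149226 [(7 7 4; -1 3 -2)], sign=-1
⇒ 4πI² = 546750/12623809
I = (+1)√(546750/12623809/(4π)) = 0.05870759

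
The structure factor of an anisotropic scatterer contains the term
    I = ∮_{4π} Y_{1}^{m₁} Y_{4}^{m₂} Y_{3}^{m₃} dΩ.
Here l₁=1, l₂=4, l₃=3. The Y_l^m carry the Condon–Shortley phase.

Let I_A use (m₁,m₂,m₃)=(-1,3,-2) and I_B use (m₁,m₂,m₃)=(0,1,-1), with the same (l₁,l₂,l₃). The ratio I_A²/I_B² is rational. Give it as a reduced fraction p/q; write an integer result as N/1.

l's match ⇒ only the (l;m) 3-j factors differ between A and B.
A: triangle coeff Δ(1,4,3) = 1/252; Σ_t [2,2]: t=2:+1/240 = 1/240; (3j)²=1/12 [(1 4 3; -1 3 -2)], sign=-1
B: triangle coeff Δ(1,4,3) = 1/252; Σ_t [1,1]: t=1:−1/48 = -1/48; (3j)²=5/84 [(1 4 3; 0 1 -1)], sign=-1
I_A²/I_B² = (1/12)/(5/84) = 7/5

7/5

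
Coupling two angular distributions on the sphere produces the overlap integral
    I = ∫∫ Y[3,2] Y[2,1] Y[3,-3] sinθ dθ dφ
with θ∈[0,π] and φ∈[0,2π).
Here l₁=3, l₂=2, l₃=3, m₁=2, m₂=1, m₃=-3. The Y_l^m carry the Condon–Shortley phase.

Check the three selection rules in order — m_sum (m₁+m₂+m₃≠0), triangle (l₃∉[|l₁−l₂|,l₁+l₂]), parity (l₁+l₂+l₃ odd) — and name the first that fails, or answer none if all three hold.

none

azimuthal sum: 2 + 1 − 3 = 0  ✓
1 ≤ 3 ≤ 5 (triangle on l)  ✓
L = 3 + 2 + 3 = 8 (even)  ✓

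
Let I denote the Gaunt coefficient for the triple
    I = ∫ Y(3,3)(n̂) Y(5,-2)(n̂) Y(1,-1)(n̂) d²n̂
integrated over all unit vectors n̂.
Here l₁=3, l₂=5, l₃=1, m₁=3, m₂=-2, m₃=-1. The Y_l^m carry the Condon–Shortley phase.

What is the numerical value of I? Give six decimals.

0.000000

triangle: need 2≤l₃≤8, have 1; I=0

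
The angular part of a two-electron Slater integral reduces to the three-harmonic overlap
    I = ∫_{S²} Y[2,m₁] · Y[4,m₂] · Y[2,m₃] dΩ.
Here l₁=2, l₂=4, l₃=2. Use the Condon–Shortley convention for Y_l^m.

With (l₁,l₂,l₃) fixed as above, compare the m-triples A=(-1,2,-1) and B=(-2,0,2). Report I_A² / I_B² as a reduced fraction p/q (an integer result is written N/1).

l's match ⇒ only the (l;m) 3-j factors differ between A and B.
A: triangle coeff Δ(2,4,2) = 1/630; Σ_t [3,3]: t=3:−1/36 = -1/36; (3j)²=4/63 [(2 4 2; -1 2 -1)], sign=+1
B: triangle coeff Δ(2,4,2) = 1/630; Σ_t [4,4]: t=4:+1/576 = 1/576; (3j)²=1/630 [(2 4 2; -2 0 2)], sign=+1
I_A²/I_B² = (4/63)/(1/630) = 40/1

40/1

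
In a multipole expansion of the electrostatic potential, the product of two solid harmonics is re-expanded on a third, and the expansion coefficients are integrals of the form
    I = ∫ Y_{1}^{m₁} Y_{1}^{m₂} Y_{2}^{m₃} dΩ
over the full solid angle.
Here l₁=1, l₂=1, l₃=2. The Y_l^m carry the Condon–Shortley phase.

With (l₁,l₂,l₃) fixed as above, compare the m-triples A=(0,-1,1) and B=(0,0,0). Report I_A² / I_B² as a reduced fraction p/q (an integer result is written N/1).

l's match ⇒ only the (l;m) 3-j factors differ between A and B.
A: triangle coeff Δ(1,1,2) = 1/30; Σ_t [0,0]: t=0:+1/2 = 1/2; (3j)²=1/10 [(1 1 2; 0 -1 1)], sign=-1
B: triangle coeff Δ(1,1,2) = 1/30; Σ_t [0,0]: t=0:+1/1 = 1/1; (3j)²=2/15 [(1 1 2; 0 0 0)], sign=+1
I_A²/I_B² = (1/10)/(2/15) = 3/4

3/4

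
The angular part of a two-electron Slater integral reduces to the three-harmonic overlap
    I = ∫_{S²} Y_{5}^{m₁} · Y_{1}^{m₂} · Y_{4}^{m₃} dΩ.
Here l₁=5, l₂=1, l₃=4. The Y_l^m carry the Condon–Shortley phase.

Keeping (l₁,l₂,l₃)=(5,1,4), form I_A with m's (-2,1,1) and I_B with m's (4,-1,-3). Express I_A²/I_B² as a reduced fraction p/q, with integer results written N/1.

7/12

Same 5,1,4: normalisation and zero-m 3j drop out of the ratio.
A: Δ: 2! 8! 0! / 11! → 1/495; sum: t=2:+1/1440 = 1/1440; 3j²(5 1 4; -2 1 1) = Δ·Π!·Σ² = 7/165  (sign -1)
B: Δ: 2! 8! 0! / 11! → 1/495; sum: t=0:+1/10080 = 1/10080; 3j²(5 1 4; 4 -1 -3) = Δ·Π!·Σ² = 4/55  (sign -1)
I_A²/I_B² = (7/165)/(4/55) = 7/12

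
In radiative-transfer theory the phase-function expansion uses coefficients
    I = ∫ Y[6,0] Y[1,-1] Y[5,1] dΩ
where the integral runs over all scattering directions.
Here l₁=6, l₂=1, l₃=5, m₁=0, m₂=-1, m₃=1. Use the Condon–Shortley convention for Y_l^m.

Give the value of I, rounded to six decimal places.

Rules hold: Σm=0, L=12 even, 5≤5≤7.
N = 13·3·11 = 429
Δ = 2!·10!·0!/13! = 1/858
Racah Σ t=1..1: t=1:−1/14400 = -1/14400
⇒ 3j(6 1 5; 0 0 0)² = 6/143, sgn +1
Racah Σ t=0..0: t=0:+1/34560 = 1/34560
⇒ 3j(6 1 5; 0 -1 1)² = 5/286, sgn +1
4πI² = N·(3j₀)²·(3jₘ)² = 45/143
I = +1·√(0.314685/4π) = 0.15824621

0.158246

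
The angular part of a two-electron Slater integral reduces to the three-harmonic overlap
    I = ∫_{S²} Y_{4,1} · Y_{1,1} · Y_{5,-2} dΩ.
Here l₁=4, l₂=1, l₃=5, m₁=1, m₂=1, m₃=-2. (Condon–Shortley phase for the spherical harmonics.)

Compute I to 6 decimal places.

0.225034

m-sum 0 ✓  L=10 even ✓  3≤5≤5 ✓
Π(2lᵢ+1) = 9×3×11 = 297
triangle coeff Δ(4,1,5) = 1/495
Σ_t [0,0]: t=0:+1/576 = 1/576
(3j)²=5/99 [(4 1 5; 0 0 0)], sign=-1
Σ_t [0,0]: t=0:+1/1440 = 1/1440
(3j)²=7/165 [(4 1 5; 1 1 -2)], sign=-1
⇒ 4πI² = 7/11
I = (+1)√(7/11/(4π)) = 0.22503380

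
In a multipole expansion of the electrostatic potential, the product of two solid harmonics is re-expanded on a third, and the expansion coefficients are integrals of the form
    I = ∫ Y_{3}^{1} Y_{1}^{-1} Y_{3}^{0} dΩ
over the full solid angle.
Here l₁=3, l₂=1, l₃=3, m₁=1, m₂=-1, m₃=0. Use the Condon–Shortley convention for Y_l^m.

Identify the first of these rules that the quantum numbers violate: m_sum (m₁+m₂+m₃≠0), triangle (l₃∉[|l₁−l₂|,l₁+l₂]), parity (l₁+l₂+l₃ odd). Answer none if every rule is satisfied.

Σmᵢ = 0  ✓
l₃∈[|l₁−l₂|,l₁+l₂]=[2,4], have l₃=3  ✓
Σlᵢ = 7 ⇒ odd  ✗

parity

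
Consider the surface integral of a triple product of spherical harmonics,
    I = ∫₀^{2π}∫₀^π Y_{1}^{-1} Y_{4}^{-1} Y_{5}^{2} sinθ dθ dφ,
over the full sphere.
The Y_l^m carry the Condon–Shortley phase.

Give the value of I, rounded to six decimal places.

0.225034

Rules hold: Σm=0, L=10 even, 3≤5≤5.
N = 3·9·11 = 297
Δ = 0!·2!·8!/11! = 1/495
Racah Σ t=0..0: t=0:+1/576 = 1/576
⇒ 3j(1 4 5; 0 0 0)² = 5/99, sgn -1
Racah Σ t=0..0: t=0:+1/1440 = 1/1440
⇒ 3j(1 4 5; -1 -1 2)² = 7/165, sgn -1
4πI² = N·(3j₀)²·(3jₘ)² = 7/11
I = +1·√(0.636364/4π) = 0.22503380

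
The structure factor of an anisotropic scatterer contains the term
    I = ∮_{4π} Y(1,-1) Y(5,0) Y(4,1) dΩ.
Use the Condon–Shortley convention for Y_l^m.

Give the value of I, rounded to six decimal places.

0.155288

Rules hold: Σm=0, L=10 even, 4≤4≤6.
N = 3·11·9 = 297
Δ = 2!·0!·8!/11! = 1/495
Racah Σ t=1..1: t=1:−1/576 = -1/576
⇒ 3j(1 5 4; 0 0 0)² = 5/99, sgn -1
Racah Σ t=2..2: t=2:+1/1440 = 1/1440
⇒ 3j(1 5 4; -1 0 1)² = 2/99, sgn -1
4πI² = N·(3j₀)²·(3jₘ)² = 10/33
I = +1·√(0.30303/4π) = 0.15528807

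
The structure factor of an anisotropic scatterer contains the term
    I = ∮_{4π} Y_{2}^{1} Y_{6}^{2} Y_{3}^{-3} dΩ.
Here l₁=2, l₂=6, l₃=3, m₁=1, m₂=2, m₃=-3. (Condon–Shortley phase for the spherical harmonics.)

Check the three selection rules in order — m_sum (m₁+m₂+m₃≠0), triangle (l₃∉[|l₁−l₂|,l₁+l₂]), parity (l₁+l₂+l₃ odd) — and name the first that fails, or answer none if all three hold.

triangle

m₁+m₂+m₃ = 1 + 2 − 3 = 0  ✓
triangle: |2−6|=4 ≤ l₃=3 ≤ 2+6=8  ✗
parity: l₁+l₂+l₃ = 11 is odd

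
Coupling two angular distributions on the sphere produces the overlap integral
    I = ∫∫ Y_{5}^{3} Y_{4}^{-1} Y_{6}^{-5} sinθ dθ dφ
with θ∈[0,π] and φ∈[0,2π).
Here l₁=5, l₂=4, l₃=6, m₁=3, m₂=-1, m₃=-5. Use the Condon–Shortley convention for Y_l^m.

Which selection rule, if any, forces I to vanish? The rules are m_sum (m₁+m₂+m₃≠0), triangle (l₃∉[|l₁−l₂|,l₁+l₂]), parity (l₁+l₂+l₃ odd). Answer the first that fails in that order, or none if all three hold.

m₁+m₂+m₃ = 3 − 1 − 5 = -3  ✗
triangle: |5−4|=1 ≤ l₃=6 ≤ 5+4=9
parity: l₁+l₂+l₃ = 15 is odd

m_sum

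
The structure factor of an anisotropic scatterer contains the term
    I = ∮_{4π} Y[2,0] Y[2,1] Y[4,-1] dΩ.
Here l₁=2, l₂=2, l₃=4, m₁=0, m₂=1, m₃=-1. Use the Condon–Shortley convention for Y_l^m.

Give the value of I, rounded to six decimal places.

m-sum 0 ✓  L=8 even ✓  0≤4≤4 ✓
Π(2lᵢ+1) = 5×5×9 = 225
triangle coeff Δ(2,2,4) = 1/630
Σ_t [0,0]: t=0:+1/16 = 1/16
(3j)²=2/35 [(2 2 4; 0 0 0)], sign=+1
Σ_t [0,0]: t=0:+1/24 = 1/24
(3j)²=1/21 [(2 2 4; 0 1 -1)], sign=-1
⇒ 4πI² = 30/49
I = (-1)√(30/49/(4π)) = -0.22072812

-0.220728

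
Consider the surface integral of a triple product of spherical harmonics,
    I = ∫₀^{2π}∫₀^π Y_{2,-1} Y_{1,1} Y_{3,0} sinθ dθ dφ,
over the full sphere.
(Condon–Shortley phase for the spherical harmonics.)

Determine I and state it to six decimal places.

0.143048

Checks pass: Σm=0; 6 even; l₃=3∈[1,3].
(2·2+1)(2·1+1)(2·3+1) = 105
Δ: 0! 4! 2! / 7! → 1/105
sum: t=0:+1/4 = 1/4
3j²(2 1 3; 0 0 0) = Δ·Π!·Σ² = 3/35  (sign -1)
sum: t=0:+1/12 = 1/12
3j²(2 1 3; -1 1 0) = Δ·Π!·Σ² = 1/35  (sign -1)
combine: 4πI² = 105·3/35·1/35 = 9/35
take √, sign +1: I = 0.14304817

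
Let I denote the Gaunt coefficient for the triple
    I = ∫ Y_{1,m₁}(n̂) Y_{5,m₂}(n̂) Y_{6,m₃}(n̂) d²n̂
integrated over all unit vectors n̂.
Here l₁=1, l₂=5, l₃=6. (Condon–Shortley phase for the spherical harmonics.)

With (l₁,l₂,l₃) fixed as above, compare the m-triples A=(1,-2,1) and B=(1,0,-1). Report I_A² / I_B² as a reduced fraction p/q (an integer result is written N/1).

10/21

Same 1,5,6: normalisation and zero-m 3j drop out of the ratio.
A: Δ: 0! 2! 10! / 13! → 1/858; sum: t=0:+1/60480 = 1/60480; 3j²(1 5 6; 1 -2 1) = Δ·Π!·Σ² = 5/429  (sign -1)
B: Δ: 0! 2! 10! / 13! → 1/858; sum: t=0:+1/28800 = 1/28800; 3j²(1 5 6; 1 0 -1) = Δ·Π!·Σ² = 7/286  (sign -1)
I_A²/I_B² = (5/429)/(7/286) = 10/21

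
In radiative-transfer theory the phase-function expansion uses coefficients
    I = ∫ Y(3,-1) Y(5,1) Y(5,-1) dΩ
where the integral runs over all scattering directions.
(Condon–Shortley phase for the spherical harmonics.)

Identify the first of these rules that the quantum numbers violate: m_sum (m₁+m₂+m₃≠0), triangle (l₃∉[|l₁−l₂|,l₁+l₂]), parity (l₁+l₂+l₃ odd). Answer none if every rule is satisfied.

Σmᵢ = -1  ✗
l₃∈[|l₁−l₂|,l₁+l₂]=[2,8], have l₃=5
Σlᵢ = 13 ⇒ odd

m_sum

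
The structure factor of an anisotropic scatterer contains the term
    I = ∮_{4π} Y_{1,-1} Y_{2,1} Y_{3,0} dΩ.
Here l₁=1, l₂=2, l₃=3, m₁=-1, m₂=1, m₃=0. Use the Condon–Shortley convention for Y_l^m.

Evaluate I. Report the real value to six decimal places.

0.143048

m-sum 0 ✓  L=6 even ✓  1≤3≤3 ✓
Π(2lᵢ+1) = 3×5×7 = 105
triangle coeff Δ(1,2,3) = 1/105
Σ_t [0,0]: t=0:+1/4 = 1/4
(3j)²=3/35 [(1 2 3; 0 0 0)], sign=-1
Σ_t [0,0]: t=0:+1/12 = 1/12
(3j)²=1/35 [(1 2 3; -1 1 0)], sign=-1
⇒ 4πI² = 9/35
I = (+1)√(9/35/(4π)) = 0.14304817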